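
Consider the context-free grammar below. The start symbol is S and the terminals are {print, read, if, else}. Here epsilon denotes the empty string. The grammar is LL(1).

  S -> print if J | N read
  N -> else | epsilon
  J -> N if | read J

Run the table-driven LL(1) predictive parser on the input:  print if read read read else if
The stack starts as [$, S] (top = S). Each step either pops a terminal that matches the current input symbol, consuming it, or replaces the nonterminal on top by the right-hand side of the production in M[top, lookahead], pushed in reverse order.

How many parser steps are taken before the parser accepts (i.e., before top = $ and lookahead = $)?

step 1: stack=$ S  input=print if read read read else if $  — expand S -> print if J
step 2: stack=$ J if print  input=print if read read read else if $  — match print
step 3: stack=$ J if  input=if read read read else if $  — match if
step 4: stack=$ J  input=read read read else if $  — expand J -> read J
step 5: stack=$ J read  input=read read read else if $  — match read
step 6: stack=$ J  input=read read else if $  — expand J -> read J
step 7: stack=$ J read  input=read read else if $  — match read
step 8: stack=$ J  input=read else if $  — expand J -> read J
step 9: stack=$ J read  input=read else if $  — match read
step 10: stack=$ J  input=else if $  — expand J -> N if
step 11: stack=$ if N  input=else if $  — expand N -> else
step 12: stack=$ if else  input=else if $  — match else
step 13: stack=$ if  input=if $  — match if
Accept reached after 13 steps.

13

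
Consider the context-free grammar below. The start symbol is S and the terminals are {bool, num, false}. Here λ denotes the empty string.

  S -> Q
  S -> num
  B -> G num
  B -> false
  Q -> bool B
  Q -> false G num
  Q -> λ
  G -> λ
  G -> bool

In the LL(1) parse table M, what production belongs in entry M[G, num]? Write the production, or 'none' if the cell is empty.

FIRST(Q) = {λ, bool, false}
FIRST(G) = {λ, bool}
FIRST(S) = {λ, bool, false, num}  (via Q)
FIRST(B) = {bool, false, num}  (via G num)
FOLLOW(S) includes $ since S is the start symbol.
FOLLOW(G): in B->G num, G is followed by num with FIRST {num}; in Q->false G num, G is followed by num with FIRST {num}. Thus FOLLOW(G) = {num}.
For G -> λ: FIRST(λ) = {λ}, so it goes in M[G, t] for t ∈ {}; since λ ∈ FIRST, also for every t ∈ FOLLOW(G) = {num}.
For G -> bool: FIRST(bool) = {bool}, so it goes in M[G, t] for t ∈ {bool}.

G -> λ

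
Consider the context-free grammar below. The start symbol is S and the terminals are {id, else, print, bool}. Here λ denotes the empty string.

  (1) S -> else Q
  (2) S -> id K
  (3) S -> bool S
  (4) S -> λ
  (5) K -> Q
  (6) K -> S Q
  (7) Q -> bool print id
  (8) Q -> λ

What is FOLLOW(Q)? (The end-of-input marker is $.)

FIRST(S): from S->else Q we get {else}; from S->id K we get {id}; from S->bool S we get {bool}; from S->λ we get {λ}. So FIRST(S) = {λ, bool, else, id}.
FIRST(Q): from Q->bool print id we get {bool}; from Q->λ we get {λ}. So FIRST(Q) = {λ, bool}.
FIRST(K): from K->Q we get {λ, bool}; from K->S Q we get {λ, bool, else, id}. So FIRST(K) = {λ, bool, else, id}.
FOLLOW(S) includes $ since S is the start symbol.
FOLLOW(S): in S->bool S, the suffix after S is empty (adds nothing new); in K->S Q, S is followed by Q with FIRST {λ, bool}; in K->S Q, the suffix after S is nullable, so FOLLOW(S) ⊇ FOLLOW(K) = {$, bool}. Thus FOLLOW(S) = {$, bool}.
FOLLOW(K): in S->id K, the suffix after K is empty, so FOLLOW(K) ⊇ FOLLOW(S) = {$, bool}. Thus FOLLOW(K) = {$, bool}.
FOLLOW(Q): in S->else Q, the suffix after Q is empty, so FOLLOW(Q) ⊇ FOLLOW(S) = {$, bool}; in K->Q, the suffix after Q is empty, so FOLLOW(Q) ⊇ FOLLOW(K) = {$, bool}; in K->S Q, the suffix after Q is empty, so FOLLOW(Q) ⊇ FOLLOW(K) = {$, bool}. Thus FOLLOW(Q) = {$, bool}.

{$, bool}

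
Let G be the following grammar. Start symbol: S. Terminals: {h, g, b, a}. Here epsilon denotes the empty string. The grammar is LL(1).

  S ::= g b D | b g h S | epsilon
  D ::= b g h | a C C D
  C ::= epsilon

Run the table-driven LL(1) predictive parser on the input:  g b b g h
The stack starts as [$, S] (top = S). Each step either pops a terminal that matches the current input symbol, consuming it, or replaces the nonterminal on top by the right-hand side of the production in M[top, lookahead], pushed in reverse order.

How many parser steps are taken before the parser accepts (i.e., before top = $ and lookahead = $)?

7

     Stack    Input        Action
  1  $ S      g b b g h $  expand S ::= g b D
  2  $ D b g  g b b g h $  match g
  3  $ D b    b b g h $    match b
  4  $ D      b g h $      expand D ::= b g h
  5  $ h g b  b g h $      match b
  6  $ h g    g h $        match g
  7  $ h      h $          match h
Accept reached after 7 steps.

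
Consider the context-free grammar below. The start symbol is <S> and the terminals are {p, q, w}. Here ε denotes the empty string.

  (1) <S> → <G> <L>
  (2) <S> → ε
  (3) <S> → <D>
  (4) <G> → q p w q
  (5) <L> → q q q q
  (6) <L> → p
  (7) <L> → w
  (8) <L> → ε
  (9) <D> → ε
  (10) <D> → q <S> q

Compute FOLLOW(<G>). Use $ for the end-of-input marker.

FIRST(<G>): from <G>→q p w q we get {q}. So FIRST(<G>) = {q}.
FIRST(<L>): from <L>→q q q q we get {q}; from <L>→p we get {p}; from <L>→w we get {w}; from <L>→ε we get {ε}. So FIRST(<L>) = {ε, p, q, w}.
FIRST(<D>): from <D>→ε we get {ε}; from <D>→q <S> q we get {q}. So FIRST(<D>) = {ε, q}.
FIRST(<S>): from <S>→<G> <L> we get {q}; from <S>→ε we get {ε}; from <S>→<D> we get {ε, q}. So FIRST(<S>) = {ε, q}.
FOLLOW(<S>) includes $ since <S> is the start symbol.
FOLLOW(<S>): in <D>→q <S> q, <S> is followed by q with FIRST {q}. Thus FOLLOW(<S>) = {$, q}.
FOLLOW(<G>): in <S>→<G> <L>, <G> is followed by <L> with FIRST {ε, p, q, w}; in <S>→<G> <L>, the suffix after <G> is nullable, so FOLLOW(<G>) ⊇ FOLLOW(<S>) = {$, q}. Thus FOLLOW(<G>) = {$, p, q, w}.
FOLLOW(<L>): in <S>→<G> <L>, the suffix after <L> is empty, so FOLLOW(<L>) ⊇ FOLLOW(<S>) = {$, q}. Thus FOLLOW(<L>) = {$, q}.
FOLLOW(<D>): in <S>→<D>, the suffix after <D> is empty, so FOLLOW(<D>) ⊇ FOLLOW(<S>) = {$, q}. Thus FOLLOW(<D>) = {$, q}.

{$, p, q, w}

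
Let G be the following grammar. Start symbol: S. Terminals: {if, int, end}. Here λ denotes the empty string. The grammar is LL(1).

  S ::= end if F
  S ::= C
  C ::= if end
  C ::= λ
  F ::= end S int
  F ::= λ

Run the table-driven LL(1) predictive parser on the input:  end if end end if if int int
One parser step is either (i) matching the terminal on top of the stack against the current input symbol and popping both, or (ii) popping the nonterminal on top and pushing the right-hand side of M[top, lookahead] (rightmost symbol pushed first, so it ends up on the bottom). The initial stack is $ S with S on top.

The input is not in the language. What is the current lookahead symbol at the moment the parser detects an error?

     Stack           Input                           Action
  1  $ S             end if end end if if int int $  expand S ::= end if F
  2  $ F if end      end if end end if if int int $  match end
  3  $ F if          if end end if if int int $      match if
  4  $ F             end end if if int int $         expand F ::= end S int
  5  $ int S end     end end if if int int $         match end
  6  $ int S         end if if int int $             expand S ::= end if F
  7  $ int F if end  end if if int int $             match end
  8  $ int F if      if if int int $                 match if
  9  $ int F         if int int $                    error: M[F, if] is empty

if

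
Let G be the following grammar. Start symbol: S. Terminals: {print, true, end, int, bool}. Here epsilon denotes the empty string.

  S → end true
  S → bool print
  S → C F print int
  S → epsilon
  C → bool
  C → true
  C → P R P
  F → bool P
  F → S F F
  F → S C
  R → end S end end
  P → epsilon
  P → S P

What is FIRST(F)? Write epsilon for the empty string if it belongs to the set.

{bool, end, true}

FIRST(R) = {end}
FIRST(S) = {epsilon, bool, end, true}  (via C F print int)
FIRST(P) = {epsilon, bool, end, true}  (via S P)
FIRST(C) = {bool, end, true}  (via P R P)
FIRST(F) = {bool, end, true}  (via S F F, S C)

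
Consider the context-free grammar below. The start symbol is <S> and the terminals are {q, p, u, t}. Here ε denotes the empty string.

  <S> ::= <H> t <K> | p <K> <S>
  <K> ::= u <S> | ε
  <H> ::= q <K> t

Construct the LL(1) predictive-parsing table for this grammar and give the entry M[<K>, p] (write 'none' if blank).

<K> ::= ε

FIRST(<K>): from <K>::=u <S> we get {u}; from <K>::=ε we get {ε}. So FIRST(<K>) = {ε, u}.
FIRST(<H>): from <H>::=q <K> t we get {q}. So FIRST(<H>) = {q}.
FIRST(<S>): from <S>::=<H> t <K> we get {q}; from <S>::=p <K> <S> we get {p}. So FIRST(<S>) = {p, q}.
FOLLOW(<S>) includes $ since <S> is the start symbol.
FOLLOW(<S>): in <S>::=p <K> <S>, the suffix after <S> is empty (adds nothing new); in <K>::=u <S>, the suffix after <S> is empty, so FOLLOW(<S>) ⊇ FOLLOW(<K>) = {$, p, q, t}. Thus FOLLOW(<S>) = {$, p, q, t}.
FOLLOW(<K>): in <S>::=<H> t <K>, the suffix after <K> is empty, so FOLLOW(<K>) ⊇ FOLLOW(<S>) = {$, p, q, t}; in <S>::=p <K> <S>, <K> is followed by <S> with FIRST {p, q}; in <H>::=q <K> t, <K> is followed by t with FIRST {t}. Thus FOLLOW(<K>) = {$, p, q, t}.
For <K> ::= u <S>: FIRST(u <S>) = {u}, so it goes in M[<K>, t] for t ∈ {u}.
For <K> ::= ε: FIRST(ε) = {ε}, so it goes in M[<K>, t] for t ∈ {}; since ε ∈ FIRST, also for every t ∈ FOLLOW(<K>) = {$, p, q, t}.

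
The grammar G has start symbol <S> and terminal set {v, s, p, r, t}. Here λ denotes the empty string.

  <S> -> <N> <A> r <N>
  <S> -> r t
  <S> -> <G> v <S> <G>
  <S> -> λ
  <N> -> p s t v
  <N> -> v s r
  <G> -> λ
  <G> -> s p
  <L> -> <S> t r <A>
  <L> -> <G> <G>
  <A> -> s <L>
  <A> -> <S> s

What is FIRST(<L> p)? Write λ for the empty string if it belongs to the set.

{p, r, s, t, v}

FIRST(<N>) = {p, v}
FIRST(<G>) = {λ, s}
FIRST(<S>) = {λ, p, r, s, v}  (via <N> <A> r <N>, <G> v <S> <G>)
FIRST(<L>) = {λ, p, r, s, t, v}  (via <S> t r <A>, <G> <G>)
FIRST(<A>) = {p, r, s, v}  (via <S> s)
FIRST(<L> p): take FIRST of each symbol in turn, carrying on past any symbol whose FIRST contains λ; result {p, r, s, t, v}.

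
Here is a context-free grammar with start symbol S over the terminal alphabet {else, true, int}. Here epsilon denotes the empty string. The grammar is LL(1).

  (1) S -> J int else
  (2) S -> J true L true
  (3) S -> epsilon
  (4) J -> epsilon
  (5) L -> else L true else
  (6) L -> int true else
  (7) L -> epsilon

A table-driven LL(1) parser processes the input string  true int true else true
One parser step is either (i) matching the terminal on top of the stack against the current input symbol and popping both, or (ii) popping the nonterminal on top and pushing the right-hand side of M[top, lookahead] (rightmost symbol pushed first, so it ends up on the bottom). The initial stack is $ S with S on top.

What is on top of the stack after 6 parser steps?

step 1: stack=$ S  input=true int true else true $  — expand S -> J true L true
step 2: stack=$ true L true J  input=true int true else true $  — expand J -> epsilon
step 3: stack=$ true L true  input=true int true else true $  — match true
step 4: stack=$ true L  input=int true else true $  — expand L -> int true else
step 5: stack=$ true else true int  input=int true else true $  — match int
step 6: stack=$ true else true  input=true else true $  — match true
Stack after step 6: $ true else (top = else).

else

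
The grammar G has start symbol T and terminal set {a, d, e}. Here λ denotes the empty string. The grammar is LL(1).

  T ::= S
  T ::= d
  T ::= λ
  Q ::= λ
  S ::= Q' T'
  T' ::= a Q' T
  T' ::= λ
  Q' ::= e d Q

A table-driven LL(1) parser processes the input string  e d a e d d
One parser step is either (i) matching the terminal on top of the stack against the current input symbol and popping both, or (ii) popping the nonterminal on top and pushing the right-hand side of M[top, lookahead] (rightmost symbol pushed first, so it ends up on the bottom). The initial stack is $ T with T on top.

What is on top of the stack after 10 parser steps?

d

      Stack       Input          Action
   1  $ T         e d a e d d $  expand T ::= S
   2  $ S         e d a e d d $  expand S ::= Q' T'
   3  $ T' Q'     e d a e d d $  expand Q' ::= e d Q
   4  $ T' Q d e  e d a e d d $  match e
   5  $ T' Q d    d a e d d $    match d
   6  $ T' Q      a e d d $      expand Q ::= λ
   7  $ T'        a e d d $      expand T' ::= a Q' T
   8  $ T Q' a    a e d d $      match a
   9  $ T Q'      e d d $        expand Q' ::= e d Q
  10  $ T Q d e   e d d $        match e
Stack after step 10: $ T Q d (top = d).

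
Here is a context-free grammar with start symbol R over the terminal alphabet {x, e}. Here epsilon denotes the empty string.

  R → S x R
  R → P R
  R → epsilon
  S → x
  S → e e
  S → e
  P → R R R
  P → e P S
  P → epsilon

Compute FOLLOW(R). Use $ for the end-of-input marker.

FIRST(S): from S→x we get {x}; from S→e e we get {e}; from S→e we get {e}. So FIRST(S) = {e, x}.
FIRST(R): from R→S x R we get {e, x}; from R→P R we get {epsilon, e, x}; from R→epsilon we get {epsilon}. So FIRST(R) = {epsilon, e, x}.
FIRST(P): from P→R R R we get {epsilon, e, x}; from P→e P S we get {e}; from P→epsilon we get {epsilon}. So FIRST(P) = {epsilon, e, x}.
FOLLOW(R) includes $ since R is the start symbol.
FOLLOW(R): in R→S x R, the suffix after R is empty (adds nothing new); in R→P R, the suffix after R is empty (adds nothing new); in P→R R R (occurrence 1), R is followed by R R with FIRST {epsilon, e, x}; in P→R R R (occurrence 1), the suffix after R is nullable, so FOLLOW(R) ⊇ FOLLOW(P) = {$, e, x}; in P→R R R (occurrence 2), R is followed by R with FIRST {epsilon, e, x}; in P→R R R (occurrence 2), the suffix after R is nullable, so FOLLOW(R) ⊇ FOLLOW(P) = {$, e, x}; in P→R R R (occurrence 3), the suffix after R is empty, so FOLLOW(R) ⊇ FOLLOW(P) = {$, e, x}. Thus FOLLOW(R) = {$, e, x}.
FOLLOW(P): in R→P R, P is followed by R with FIRST {epsilon, e, x}; in R→P R, the suffix after P is nullable, so FOLLOW(P) ⊇ FOLLOW(R) = {$, e, x}; in P→e P S, P is followed by S with FIRST {e, x}. Thus FOLLOW(P) = {$, e, x}.
FOLLOW(S): in R→S x R, S is followed by x R with FIRST {x}; in P→e P S, the suffix after S is empty, so FOLLOW(S) ⊇ FOLLOW(P) = {$, e, x}. Thus FOLLOW(S) = {$, e, x}.

{$, e, x}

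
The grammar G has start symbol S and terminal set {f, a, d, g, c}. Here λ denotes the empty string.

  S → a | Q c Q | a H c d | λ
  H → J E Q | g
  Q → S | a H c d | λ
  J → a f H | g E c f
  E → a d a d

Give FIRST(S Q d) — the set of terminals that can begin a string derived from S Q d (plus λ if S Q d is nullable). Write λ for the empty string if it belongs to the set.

FIRST(J): from J→a f H we get {a}; from J→g E c f we get {g}. So FIRST(J) = {a, g}.
FIRST(E): from E→a d a d we get {a}. So FIRST(E) = {a}.
FIRST(H): from H→J E Q we get {a, g}; from H→g we get {g}. So FIRST(H) = {a, g}.
FIRST(S): from S→a we get {a}; from S→Q c Q we get {a, c}; from S→a H c d we get {a}; from S→λ we get {λ}. So FIRST(S) = {λ, a, c}.
FIRST(Q): from Q→S we get {λ, a, c}; from Q→a H c d we get {a}; from Q→λ we get {λ}. So FIRST(Q) = {λ, a, c}.
FIRST(S Q d): take FIRST of each symbol in turn, carrying on past any symbol whose FIRST contains λ; result {a, c, d}.

{a, c, d}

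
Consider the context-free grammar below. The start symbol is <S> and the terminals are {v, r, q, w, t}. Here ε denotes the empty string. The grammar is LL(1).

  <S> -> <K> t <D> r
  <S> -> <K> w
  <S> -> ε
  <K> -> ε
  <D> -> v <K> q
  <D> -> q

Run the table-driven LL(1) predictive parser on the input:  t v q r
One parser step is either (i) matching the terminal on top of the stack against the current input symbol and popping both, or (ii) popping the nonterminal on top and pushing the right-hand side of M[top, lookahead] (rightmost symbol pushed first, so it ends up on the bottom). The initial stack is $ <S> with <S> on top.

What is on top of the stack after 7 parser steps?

     Stack          Input      Action
  1  $ <S>          t v q r $  expand <S> -> <K> t <D> r
  2  $ r <D> t <K>  t v q r $  expand <K> -> ε
  3  $ r <D> t      t v q r $  match t
  4  $ r <D>        v q r $    expand <D> -> v <K> q
  5  $ r q <K> v    v q r $    match v
  6  $ r q <K>      q r $      expand <K> -> ε
  7  $ r q          q r $      match q
Stack after step 7: $ r (top = r).

r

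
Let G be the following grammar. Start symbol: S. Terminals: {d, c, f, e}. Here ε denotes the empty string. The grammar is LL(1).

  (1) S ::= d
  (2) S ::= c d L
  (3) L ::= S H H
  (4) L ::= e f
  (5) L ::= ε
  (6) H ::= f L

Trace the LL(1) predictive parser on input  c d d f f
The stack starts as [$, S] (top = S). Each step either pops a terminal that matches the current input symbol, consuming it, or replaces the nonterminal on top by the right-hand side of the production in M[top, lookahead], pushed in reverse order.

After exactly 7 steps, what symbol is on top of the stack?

step 1: stack=$ S  input=c d d f f $  — expand S ::= c d L
step 2: stack=$ L d c  input=c d d f f $  — match c
step 3: stack=$ L d  input=d d f f $  — match d
step 4: stack=$ L  input=d f f $  — expand L ::= S H H
step 5: stack=$ H H S  input=d f f $  — expand S ::= d
step 6: stack=$ H H d  input=d f f $  — match d
step 7: stack=$ H H  input=f f $  — expand H ::= f L
Stack after step 7: $ H L f (top = f).

f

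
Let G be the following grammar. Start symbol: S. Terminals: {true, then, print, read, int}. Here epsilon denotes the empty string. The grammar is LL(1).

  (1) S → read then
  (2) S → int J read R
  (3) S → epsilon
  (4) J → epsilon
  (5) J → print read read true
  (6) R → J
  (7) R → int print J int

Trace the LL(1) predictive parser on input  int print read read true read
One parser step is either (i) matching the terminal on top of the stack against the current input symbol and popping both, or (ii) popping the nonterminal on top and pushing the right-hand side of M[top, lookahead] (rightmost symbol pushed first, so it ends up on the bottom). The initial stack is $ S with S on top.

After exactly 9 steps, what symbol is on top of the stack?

J

     Stack                          Input                            Action
  1  $ S                            int print read read true read $  expand S → int J read R
  2  $ R read J int                 int print read read true read $  match int
  3  $ R read J                     print read read true read $      expand J → print read read true
  4  $ R read true read read print  print read read true read $      match print
  5  $ R read true read read        read read true read $            match read
  6  $ R read true read             read true read $                 match read
  7  $ R read true                  true read $                      match true
  8  $ R read                       read $                           match read
  9  $ R                            $                                expand R → J
Stack after step 9: $ J (top = J).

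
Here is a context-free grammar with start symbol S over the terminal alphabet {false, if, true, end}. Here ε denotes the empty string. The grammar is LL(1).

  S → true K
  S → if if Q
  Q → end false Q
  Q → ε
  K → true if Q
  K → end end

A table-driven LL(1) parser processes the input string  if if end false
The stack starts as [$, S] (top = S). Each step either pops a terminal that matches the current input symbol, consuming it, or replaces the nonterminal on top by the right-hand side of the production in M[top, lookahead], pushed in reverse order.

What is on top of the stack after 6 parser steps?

step 1: stack=$ S  input=if if end false $  — expand S → if if Q
step 2: stack=$ Q if if  input=if if end false $  — match if
step 3: stack=$ Q if  input=if end false $  — match if
step 4: stack=$ Q  input=end false $  — expand Q → end false Q
step 5: stack=$ Q false end  input=end false $  — match end
step 6: stack=$ Q false  input=false $  — match false
Stack after step 6: $ Q (top = Q).

Q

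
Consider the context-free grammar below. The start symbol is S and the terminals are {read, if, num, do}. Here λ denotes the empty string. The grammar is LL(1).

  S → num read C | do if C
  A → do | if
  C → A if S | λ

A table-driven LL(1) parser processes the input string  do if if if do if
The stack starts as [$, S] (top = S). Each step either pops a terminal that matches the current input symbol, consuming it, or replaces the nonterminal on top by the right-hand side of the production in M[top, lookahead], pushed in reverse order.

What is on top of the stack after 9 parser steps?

     Stack      Input                Action
  1  $ S        do if if if do if $  expand S → do if C
  2  $ C if do  do if if if do if $  match do
  3  $ C if     if if if do if $     match if
  4  $ C        if if do if $        expand C → A if S
  5  $ S if A   if if do if $        expand A → if
  6  $ S if if  if if do if $        match if
  7  $ S if     if do if $           match if
  8  $ S        do if $              expand S → do if C
  9  $ C if do  do if $              match do
Stack after step 9: $ C if (top = if).

if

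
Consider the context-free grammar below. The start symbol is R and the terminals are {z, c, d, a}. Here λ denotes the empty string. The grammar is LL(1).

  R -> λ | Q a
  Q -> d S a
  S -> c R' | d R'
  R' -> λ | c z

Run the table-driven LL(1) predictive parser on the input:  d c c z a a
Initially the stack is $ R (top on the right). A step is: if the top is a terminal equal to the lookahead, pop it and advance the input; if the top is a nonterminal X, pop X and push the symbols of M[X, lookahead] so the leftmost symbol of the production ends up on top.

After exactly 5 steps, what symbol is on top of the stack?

R'

     Stack       Input          Action
  1  $ R         d c c z a a $  expand R -> Q a
  2  $ a Q       d c c z a a $  expand Q -> d S a
  3  $ a a S d   d c c z a a $  match d
  4  $ a a S     c c z a a $    expand S -> c R'
  5  $ a a R' c  c c z a a $    match c
Stack after step 5: $ a a R' (top = R').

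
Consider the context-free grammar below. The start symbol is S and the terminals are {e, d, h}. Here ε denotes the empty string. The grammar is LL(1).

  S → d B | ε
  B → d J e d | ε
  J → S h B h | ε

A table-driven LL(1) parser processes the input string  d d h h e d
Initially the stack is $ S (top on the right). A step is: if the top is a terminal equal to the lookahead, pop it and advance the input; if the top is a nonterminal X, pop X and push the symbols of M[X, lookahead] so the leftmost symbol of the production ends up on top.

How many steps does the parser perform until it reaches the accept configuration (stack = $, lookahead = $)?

11

step 1: stack=$ S  input=d d h h e d $  — expand S → d B
step 2: stack=$ B d  input=d d h h e d $  — match d
step 3: stack=$ B  input=d h h e d $  — expand B → d J e d
step 4: stack=$ d e J d  input=d h h e d $  — match d
step 5: stack=$ d e J  input=h h e d $  — expand J → S h B h
step 6: stack=$ d e h B h S  input=h h e d $  — expand S → ε
step 7: stack=$ d e h B h  input=h h e d $  — match h
step 8: stack=$ d e h B  input=h e d $  — expand B → ε
step 9: stack=$ d e h  input=h e d $  — match h
step 10: stack=$ d e  input=e d $  — match e
step 11: stack=$ d  input=d $  — match d
Accept reached after 11 steps.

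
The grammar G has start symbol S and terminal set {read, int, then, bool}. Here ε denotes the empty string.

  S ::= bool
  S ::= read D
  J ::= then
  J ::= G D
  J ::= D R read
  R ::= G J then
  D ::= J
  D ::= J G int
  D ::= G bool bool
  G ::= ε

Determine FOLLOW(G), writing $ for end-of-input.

{bool, int, then}

FIRST(S): from S::=bool we get {bool}; from S::=read D we get {read}. So FIRST(S) = {bool, read}.
FIRST(G): from G::=ε we get {ε}. So FIRST(G) = {ε}.
FIRST(J): from J::=then we get {then}; from J::=G D we get {bool, then}; from J::=D R read we get {bool, then}. So FIRST(J) = {bool, then}.
FIRST(R): from R::=G J then we get {bool, then}. So FIRST(R) = {bool, then}.
FIRST(D): from D::=J we get {bool, then}; from D::=J G int we get {bool, then}; from D::=G bool bool we get {bool}. So FIRST(D) = {bool, then}.
FOLLOW(S) includes $ since S is the start symbol.
FOLLOW(S): S appears on no right-hand side. Thus FOLLOW(S) = {$}.
FOLLOW(R): in J::=D R read, R is followed by read with FIRST {read}. Thus FOLLOW(R) = {read}.
FOLLOW(G): in J::=G D, G is followed by D with FIRST {bool, then}; in R::=G J then, G is followed by J then with FIRST {bool, then}; in D::=J G int, G is followed by int with FIRST {int}; in D::=G bool bool, G is followed by bool bool with FIRST {bool}. Thus FOLLOW(G) = {bool, int, then}.
FOLLOW(J): in R::=G J then, J is followed by then with FIRST {then}; in D::=J, the suffix after J is empty, so FOLLOW(J) ⊇ FOLLOW(D) = {$, bool, int, then}; in D::=J G int, J is followed by G int with FIRST {int}. Thus FOLLOW(J) = {$, bool, int, then}.
FOLLOW(D): in S::=read D, the suffix after D is empty, so FOLLOW(D) ⊇ FOLLOW(S) = {$}; in J::=G D, the suffix after D is empty, so FOLLOW(D) ⊇ FOLLOW(J) = {$, bool, int, then}; in J::=D R read, D is followed by R read with FIRST {bool, then}. Thus FOLLOW(D) = {$, bool, int, then}.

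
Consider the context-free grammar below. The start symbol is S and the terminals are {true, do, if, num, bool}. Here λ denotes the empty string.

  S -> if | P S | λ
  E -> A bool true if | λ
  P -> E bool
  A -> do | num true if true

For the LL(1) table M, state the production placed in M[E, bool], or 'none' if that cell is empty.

FIRST(A) = {do, num}
FIRST(E) = {λ, do, num}  (via A bool true if)
FIRST(P) = {bool, do, num}  (via E bool)
FIRST(S) = {λ, bool, do, if, num}  (via P S)
FOLLOW(S) includes $ since S is the start symbol.
FOLLOW(E): in P->E bool, E is followed by bool with FIRST {bool}. Thus FOLLOW(E) = {bool}.
For E -> A bool true if: FIRST(A bool true if) = {do, num}, so it goes in M[E, t] for t ∈ {do, num}.
For E -> λ: FIRST(λ) = {λ}, so it goes in M[E, t] for t ∈ {}; since λ ∈ FIRST, also for every t ∈ FOLLOW(E) = {bool}.

E -> λ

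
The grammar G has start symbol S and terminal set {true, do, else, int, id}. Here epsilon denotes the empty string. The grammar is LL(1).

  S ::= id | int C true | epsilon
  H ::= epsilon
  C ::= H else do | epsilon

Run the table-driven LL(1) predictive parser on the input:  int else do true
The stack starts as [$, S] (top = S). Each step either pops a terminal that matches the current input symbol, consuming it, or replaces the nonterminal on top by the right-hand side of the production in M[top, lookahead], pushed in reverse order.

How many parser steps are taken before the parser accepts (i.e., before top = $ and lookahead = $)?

7

     Stack             Input               Action
  1  $ S               int else do true $  expand S ::= int C true
  2  $ true C int      int else do true $  match int
  3  $ true C          else do true $      expand C ::= H else do
  4  $ true do else H  else do true $      expand H ::= epsilon
  5  $ true do else    else do true $      match else
  6  $ true do         do true $           match do
  7  $ true            true $              match true
Accept reached after 7 steps.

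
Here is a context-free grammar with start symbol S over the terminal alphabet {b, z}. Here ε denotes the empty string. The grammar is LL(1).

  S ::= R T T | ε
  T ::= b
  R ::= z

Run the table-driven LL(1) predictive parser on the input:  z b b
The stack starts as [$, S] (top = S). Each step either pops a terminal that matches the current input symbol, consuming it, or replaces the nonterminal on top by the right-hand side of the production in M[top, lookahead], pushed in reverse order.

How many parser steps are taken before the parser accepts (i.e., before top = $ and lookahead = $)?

     Stack    Input    Action
  1  $ S      z b b $  expand S ::= R T T
  2  $ T T R  z b b $  expand R ::= z
  3  $ T T z  z b b $  match z
  4  $ T T    b b $    expand T ::= b
  5  $ T b    b b $    match b
  6  $ T      b $      expand T ::= b
  7  $ b      b $      match b
Accept reached after 7 steps.

7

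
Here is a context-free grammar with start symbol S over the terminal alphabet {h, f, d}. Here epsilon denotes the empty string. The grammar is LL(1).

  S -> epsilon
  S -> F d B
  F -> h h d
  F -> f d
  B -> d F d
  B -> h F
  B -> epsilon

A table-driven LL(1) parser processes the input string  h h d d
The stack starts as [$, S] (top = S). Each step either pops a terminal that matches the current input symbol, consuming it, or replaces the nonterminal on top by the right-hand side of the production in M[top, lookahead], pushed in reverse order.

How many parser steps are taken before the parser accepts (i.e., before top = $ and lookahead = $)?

7

     Stack        Input      Action
  1  $ S          h h d d $  expand S -> F d B
  2  $ B d F      h h d d $  expand F -> h h d
  3  $ B d d h h  h h d d $  match h
  4  $ B d d h    h d d $    match h
  5  $ B d d      d d $      match d
  6  $ B d        d $        match d
  7  $ B          $          expand B -> epsilon
Accept reached after 7 steps.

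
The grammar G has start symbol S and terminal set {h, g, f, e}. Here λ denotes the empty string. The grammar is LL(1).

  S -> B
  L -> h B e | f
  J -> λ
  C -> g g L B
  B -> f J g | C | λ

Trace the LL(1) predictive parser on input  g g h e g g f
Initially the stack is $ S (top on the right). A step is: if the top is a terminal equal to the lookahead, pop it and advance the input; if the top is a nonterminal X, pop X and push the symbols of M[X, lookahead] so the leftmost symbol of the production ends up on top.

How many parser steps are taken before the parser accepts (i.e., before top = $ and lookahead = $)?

step 1: stack=$ S  input=g g h e g g f $  — expand S -> B
step 2: stack=$ B  input=g g h e g g f $  — expand B -> C
step 3: stack=$ C  input=g g h e g g f $  — expand C -> g g L B
step 4: stack=$ B L g g  input=g g h e g g f $  — match g
step 5: stack=$ B L g  input=g h e g g f $  — match g
step 6: stack=$ B L  input=h e g g f $  — expand L -> h B e
step 7: stack=$ B e B h  input=h e g g f $  — match h
step 8: stack=$ B e B  input=e g g f $  — expand B -> λ
step 9: stack=$ B e  input=e g g f $  — match e
step 10: stack=$ B  input=g g f $  — expand B -> C
step 11: stack=$ C  input=g g f $  — expand C -> g g L B
step 12: stack=$ B L g g  input=g g f $  — match g
step 13: stack=$ B L g  input=g f $  — match g
step 14: stack=$ B L  input=f $  — expand L -> f
step 15: stack=$ B f  input=f $  — match f
step 16: stack=$ B  input=$  — expand B -> λ
Accept reached after 16 steps.

16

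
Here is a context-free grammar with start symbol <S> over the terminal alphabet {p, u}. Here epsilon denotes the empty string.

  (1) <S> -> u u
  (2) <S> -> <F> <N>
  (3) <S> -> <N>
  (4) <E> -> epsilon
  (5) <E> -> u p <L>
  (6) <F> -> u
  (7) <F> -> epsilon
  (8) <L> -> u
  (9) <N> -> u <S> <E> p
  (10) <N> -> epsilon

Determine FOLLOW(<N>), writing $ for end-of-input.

FIRST(<E>): from <E>->epsilon we get {epsilon}; from <E>->u p <L> we get {u}. So FIRST(<E>) = {epsilon, u}.
FIRST(<F>): from <F>->u we get {u}; from <F>->epsilon we get {epsilon}. So FIRST(<F>) = {epsilon, u}.
FIRST(<L>): from <L>->u we get {u}. So FIRST(<L>) = {u}.
FIRST(<N>): from <N>->u <S> <E> p we get {u}; from <N>->epsilon we get {epsilon}. So FIRST(<N>) = {epsilon, u}.
FIRST(<S>): from <S>->u u we get {u}; from <S>-><F> <N> we get {epsilon, u}; from <S>-><N> we get {epsilon, u}. So FIRST(<S>) = {epsilon, u}.
FOLLOW(<S>) includes $ since <S> is the start symbol.
FOLLOW(<S>): in <N>->u <S> <E> p, <S> is followed by <E> p with FIRST {p, u}. Thus FOLLOW(<S>) = {$, p, u}.
FOLLOW(<E>): in <N>->u <S> <E> p, <E> is followed by p with FIRST {p}. Thus FOLLOW(<E>) = {p}.
FOLLOW(<F>): in <S>-><F> <N>, <F> is followed by <N> with FIRST {epsilon, u}; in <S>-><F> <N>, the suffix after <F> is nullable, so FOLLOW(<F>) ⊇ FOLLOW(<S>) = {$, p, u}. Thus FOLLOW(<F>) = {$, p, u}.
FOLLOW(<L>): in <E>->u p <L>, the suffix after <L> is empty, so FOLLOW(<L>) ⊇ FOLLOW(<E>) = {p}. Thus FOLLOW(<L>) = {p}.
FOLLOW(<N>): in <S>-><F> <N>, the suffix after <N> is empty, so FOLLOW(<N>) ⊇ FOLLOW(<S>) = {$, p, u}; in <S>-><N>, the suffix after <N> is empty, so FOLLOW(<N>) ⊇ FOLLOW(<S>) = {$, p, u}. Thus FOLLOW(<N>) = {$, p, u}.

{$, p, u}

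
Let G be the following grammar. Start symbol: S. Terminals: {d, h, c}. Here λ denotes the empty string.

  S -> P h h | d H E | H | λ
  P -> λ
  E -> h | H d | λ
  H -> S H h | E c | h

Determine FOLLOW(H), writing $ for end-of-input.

FIRST(P) = {λ}
FIRST(S) = {λ, c, d, h}  (via P h h, H)
FIRST(E) = {λ, c, d, h}  (via H d)
FIRST(H) = {c, d, h}  (via S H h, E c)
FOLLOW(S) includes $ since S is the start symbol.
FOLLOW(S): in H->S H h, S is followed by H h with FIRST {c, d, h}. Thus FOLLOW(S) = {$, c, d, h}.
FOLLOW(P): in S->P h h, P is followed by h h with FIRST {h}. Thus FOLLOW(P) = {h}.
FOLLOW(E): in S->d H E, the suffix after E is empty, so FOLLOW(E) ⊇ FOLLOW(S) = {$, c, d, h}; in H->E c, E is followed by c with FIRST {c}. Thus FOLLOW(E) = {$, c, d, h}.
FOLLOW(H): in S->d H E, H is followed by E with FIRST {λ, c, d, h}; in S->d H E, the suffix after H is nullable, so FOLLOW(H) ⊇ FOLLOW(S) = {$, c, d, h}; in S->H, the suffix after H is empty, so FOLLOW(H) ⊇ FOLLOW(S) = {$, c, d, h}; in E->H d, H is followed by d with FIRST {d}; in H->S H h, H is followed by h with FIRST {h}. Thus FOLLOW(H) = {$, c, d, h}.

{$, c, d, h}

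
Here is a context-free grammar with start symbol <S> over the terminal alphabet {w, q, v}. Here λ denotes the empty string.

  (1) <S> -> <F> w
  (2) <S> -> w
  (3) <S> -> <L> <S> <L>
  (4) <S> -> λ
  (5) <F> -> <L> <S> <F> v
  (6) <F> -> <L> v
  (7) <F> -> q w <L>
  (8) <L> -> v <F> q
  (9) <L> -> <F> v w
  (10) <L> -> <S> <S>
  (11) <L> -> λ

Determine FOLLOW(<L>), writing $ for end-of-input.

FIRST(<S>): from <S>-><F> w we get {q, v, w}; from <S>->w we get {w}; from <S>-><L> <S> <L> we get {λ, q, v, w}; from <S>->λ we get {λ}. So FIRST(<S>) = {λ, q, v, w}.
FIRST(<F>): from <F>-><L> <S> <F> v we get {q, v, w}; from <F>-><L> v we get {q, v, w}; from <F>->q w <L> we get {q}. So FIRST(<F>) = {q, v, w}.
FIRST(<L>): from <L>->v <F> q we get {v}; from <L>-><F> v w we get {q, v, w}; from <L>-><S> <S> we get {λ, q, v, w}; from <L>->λ we get {λ}. So FIRST(<L>) = {λ, q, v, w}.
FOLLOW(<S>) includes $ since <S> is the start symbol.
FOLLOW(<F>): in <S>-><F> w, <F> is followed by w with FIRST {w}; in <F>-><L> <S> <F> v, <F> is followed by v with FIRST {v}; in <L>->v <F> q, <F> is followed by q with FIRST {q}; in <L>-><F> v w, <F> is followed by v w with FIRST {v}. Thus FOLLOW(<F>) = {q, v, w}.
FOLLOW(<S>): in <S>-><L> <S> <L>, <S> is followed by <L> with FIRST {λ, q, v, w}; in <S>-><L> <S> <L>, the suffix after <S> is nullable (adds nothing new); in <F>-><L> <S> <F> v, <S> is followed by <F> v with FIRST {q, v, w}; in <L>-><S> <S> (occurrence 1), <S> is followed by <S> with FIRST {λ, q, v, w}; in <L>-><S> <S> (occurrence 1), the suffix after <S> is nullable, so FOLLOW(<S>) ⊇ FOLLOW(<L>) = {$, q, v, w}; in <L>-><S> <S> (occurrence 2), the suffix after <S> is empty, so FOLLOW(<S>) ⊇ FOLLOW(<L>) = {$, q, v, w}. Thus FOLLOW(<S>) = {$, q, v, w}.
FOLLOW(<L>): in <S>-><L> <S> <L> (occurrence 1), <L> is followed by <S> <L> with FIRST {λ, q, v, w}; in <S>-><L> <S> <L> (occurrence 1), the suffix after <L> is nullable, so FOLLOW(<L>) ⊇ FOLLOW(<S>) = {$, q, v, w}; in <S>-><L> <S> <L> (occurrence 2), the suffix after <L> is empty, so FOLLOW(<L>) ⊇ FOLLOW(<S>) = {$, q, v, w}; in <F>-><L> <S> <F> v, <L> is followed by <S> <F> v with FIRST {q, v, w}; in <F>-><L> v, <L> is followed by v with FIRST {v}; in <F>->q w <L>, the suffix after <L> is empty, so FOLLOW(<L>) ⊇ FOLLOW(<F>) = {q, v, w}. Thus FOLLOW(<L>) = {$, q, v, w}.

{$, q, v, w}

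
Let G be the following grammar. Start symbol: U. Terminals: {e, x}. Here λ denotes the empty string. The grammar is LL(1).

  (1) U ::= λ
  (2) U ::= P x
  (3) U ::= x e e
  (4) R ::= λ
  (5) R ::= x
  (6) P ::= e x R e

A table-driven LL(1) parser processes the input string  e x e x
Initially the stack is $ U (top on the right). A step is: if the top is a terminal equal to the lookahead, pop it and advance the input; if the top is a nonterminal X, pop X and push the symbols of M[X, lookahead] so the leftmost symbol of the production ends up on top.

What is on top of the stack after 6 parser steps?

step 1: stack=$ U  input=e x e x $  — expand U ::= P x
step 2: stack=$ x P  input=e x e x $  — expand P ::= e x R e
step 3: stack=$ x e R x e  input=e x e x $  — match e
step 4: stack=$ x e R x  input=x e x $  — match x
step 5: stack=$ x e R  input=e x $  — expand R ::= λ
step 6: stack=$ x e  input=e x $  — match e
Stack after step 6: $ x (top = x).

x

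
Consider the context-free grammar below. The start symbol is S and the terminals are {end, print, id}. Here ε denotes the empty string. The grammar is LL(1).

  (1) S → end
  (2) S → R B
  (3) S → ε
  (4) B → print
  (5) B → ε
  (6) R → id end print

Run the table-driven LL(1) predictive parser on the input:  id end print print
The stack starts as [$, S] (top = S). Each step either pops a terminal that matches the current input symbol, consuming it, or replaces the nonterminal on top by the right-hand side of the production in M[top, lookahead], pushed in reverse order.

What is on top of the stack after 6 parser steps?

step 1: stack=$ S  input=id end print print $  — expand S → R B
step 2: stack=$ B R  input=id end print print $  — expand R → id end print
step 3: stack=$ B print end id  input=id end print print $  — match id
step 4: stack=$ B print end  input=end print print $  — match end
step 5: stack=$ B print  input=print print $  — match print
step 6: stack=$ B  input=print $  — expand B → print
Stack after step 6: $ print (top = print).

print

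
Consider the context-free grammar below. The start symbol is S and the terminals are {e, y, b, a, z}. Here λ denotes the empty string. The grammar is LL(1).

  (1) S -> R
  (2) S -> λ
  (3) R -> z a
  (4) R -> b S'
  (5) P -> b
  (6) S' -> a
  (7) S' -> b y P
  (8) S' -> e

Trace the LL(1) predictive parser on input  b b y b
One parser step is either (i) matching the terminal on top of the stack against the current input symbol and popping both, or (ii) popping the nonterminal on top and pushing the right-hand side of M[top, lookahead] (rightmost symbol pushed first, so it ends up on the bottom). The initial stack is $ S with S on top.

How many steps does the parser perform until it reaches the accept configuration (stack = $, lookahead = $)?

     Stack    Input      Action
  1  $ S      b b y b $  expand S -> R
  2  $ R      b b y b $  expand R -> b S'
  3  $ S' b   b b y b $  match b
  4  $ S'     b y b $    expand S' -> b y P
  5  $ P y b  b y b $    match b
  6  $ P y    y b $      match y
  7  $ P      b $        expand P -> b
  8  $ b      b $        match b
Accept reached after 8 steps.

8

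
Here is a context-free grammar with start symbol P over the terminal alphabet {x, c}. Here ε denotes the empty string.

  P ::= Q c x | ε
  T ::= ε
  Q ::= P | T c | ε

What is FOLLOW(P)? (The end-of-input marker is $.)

FIRST(T) = {ε}
FIRST(P) = {ε, c}  (via Q c x)
FIRST(Q) = {ε, c}  (via P, T c)
FOLLOW(P) includes $ since P is the start symbol.
FOLLOW(T): in Q::=T c, T is followed by c with FIRST {c}. Thus FOLLOW(T) = {c}.
FOLLOW(Q): in P::=Q c x, Q is followed by c x with FIRST {c}. Thus FOLLOW(Q) = {c}.
FOLLOW(P): in Q::=P, the suffix after P is empty, so FOLLOW(P) ⊇ FOLLOW(Q) = {c}. Thus FOLLOW(P) = {$, c}.

{$, c}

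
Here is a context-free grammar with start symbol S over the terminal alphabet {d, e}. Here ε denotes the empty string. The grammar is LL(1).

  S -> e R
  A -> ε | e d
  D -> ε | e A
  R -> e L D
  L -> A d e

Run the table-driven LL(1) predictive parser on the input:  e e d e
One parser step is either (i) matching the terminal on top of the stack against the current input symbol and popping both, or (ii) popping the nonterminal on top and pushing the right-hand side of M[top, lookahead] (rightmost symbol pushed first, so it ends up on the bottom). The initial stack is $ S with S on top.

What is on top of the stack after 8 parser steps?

step 1: stack=$ S  input=e e d e $  — expand S -> e R
step 2: stack=$ R e  input=e e d e $  — match e
step 3: stack=$ R  input=e d e $  — expand R -> e L D
step 4: stack=$ D L e  input=e d e $  — match e
step 5: stack=$ D L  input=d e $  — expand L -> A d e
step 6: stack=$ D e d A  input=d e $  — expand A -> ε
step 7: stack=$ D e d  input=d e $  — match d
step 8: stack=$ D e  input=e $  — match e
Stack after step 8: $ D (top = D).

D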